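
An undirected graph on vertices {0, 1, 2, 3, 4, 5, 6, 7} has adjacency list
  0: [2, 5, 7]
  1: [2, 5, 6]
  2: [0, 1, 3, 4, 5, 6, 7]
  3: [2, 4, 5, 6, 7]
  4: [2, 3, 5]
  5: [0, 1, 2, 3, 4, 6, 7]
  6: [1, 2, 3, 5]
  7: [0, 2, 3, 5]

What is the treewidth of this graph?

A width-3 tree decomposition is:
Bags: B1 = {2, 3, 5, 7}  B2 = {2, 3, 5, 6}  B3 = {1, 2, 5, 6}  B4 = {0, 2, 5, 7}  B5 = {2, 3, 4, 5}
Tree: B1–B2, B2–B3, B1–B4, B1–B5
Each bag holds 4 vertices, so the decomposition has width 3, which upper-bounds the treewidth. On the other hand G contains the 4-clique {0, 2, 5, 7}. A clique must lie in a single bag of any decomposition, so no decomposition can have width below 3. Therefore the treewidth is 3.

3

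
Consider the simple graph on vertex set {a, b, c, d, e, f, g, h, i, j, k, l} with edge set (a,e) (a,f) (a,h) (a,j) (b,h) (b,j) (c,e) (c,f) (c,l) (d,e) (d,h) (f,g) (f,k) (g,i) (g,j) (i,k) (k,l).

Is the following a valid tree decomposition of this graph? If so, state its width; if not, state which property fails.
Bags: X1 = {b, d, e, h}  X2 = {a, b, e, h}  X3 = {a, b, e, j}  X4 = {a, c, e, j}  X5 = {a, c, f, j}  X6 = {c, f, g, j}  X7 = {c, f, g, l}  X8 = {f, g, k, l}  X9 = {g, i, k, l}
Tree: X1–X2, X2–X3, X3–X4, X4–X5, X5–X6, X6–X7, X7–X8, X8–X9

Yes; width 3.

Checking the three conditions: (i) the bags cover all of {a, b, c, d, e, f, g, h, i, j, k, l}; (ii) for each edge, some bag contains both endpoints; (iii) the bags containing any fixed vertex form a subtree. All hold, so the decomposition is valid with width 4 − 1 = 3.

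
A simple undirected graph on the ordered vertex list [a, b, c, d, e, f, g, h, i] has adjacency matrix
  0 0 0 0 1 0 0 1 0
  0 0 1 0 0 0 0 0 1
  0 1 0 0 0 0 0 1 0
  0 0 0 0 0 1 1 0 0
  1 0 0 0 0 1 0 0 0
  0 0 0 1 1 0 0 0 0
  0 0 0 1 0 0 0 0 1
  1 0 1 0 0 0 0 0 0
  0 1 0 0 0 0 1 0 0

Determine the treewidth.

2

A width-2 tree decomposition is:
Bags: B1 = {a, e, h}  B2 = {c, e, h}  B3 = {b, c, e}  B4 = {b, e, i}  B5 = {e, g, i}  B6 = {d, e, g}  B7 = {d, e, f}
Tree: B1–B2, B2–B3, B3–B4, B4–B5, B5–B6, B6–B7
Every bag has size at most 3, so the width is 3 − 1 = 2 and tw(G) ≤ 2. Since e–a–h–c–b–i–g–d–f–e is a cycle in G, G is not acyclic. Forests are exactly the graphs of treewidth ≤ 1, so tw(G) ≥ 2. Combining the bounds, tw(G) = 2.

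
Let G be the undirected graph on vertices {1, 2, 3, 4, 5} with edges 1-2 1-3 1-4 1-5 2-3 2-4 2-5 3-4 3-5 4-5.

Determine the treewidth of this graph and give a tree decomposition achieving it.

A single bag containing all 5 vertices is trivially a valid decomposition of width 4. For the lower bound, the 5 vertices {1, 2, 3, 4, 5} are pairwise adjacent, and any tree decomposition puts a clique entirely inside one bag — forcing width ≥ 4. Hence tw(G) = 4 exactly.

Treewidth 4.
One such decomposition:
Bags: B1 = {1, 2, 3, 4, 5}
Tree: (single bag)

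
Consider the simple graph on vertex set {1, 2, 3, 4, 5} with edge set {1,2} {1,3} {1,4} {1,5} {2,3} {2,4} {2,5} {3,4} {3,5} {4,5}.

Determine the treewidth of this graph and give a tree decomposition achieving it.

A single bag containing all 5 vertices is trivially a valid decomposition of width 4. Conversely, {1, 2, 3, 4, 5} is a clique of size 5, and the vertices of any clique must share a bag in every tree decomposition; so some bag has ≥ 5 vertices and tw(G) ≥ 4. Hence tw(G) = 4 exactly.

Treewidth 4.
Bags: B1 = {1, 2, 3, 4, 5}
Tree: (single bag)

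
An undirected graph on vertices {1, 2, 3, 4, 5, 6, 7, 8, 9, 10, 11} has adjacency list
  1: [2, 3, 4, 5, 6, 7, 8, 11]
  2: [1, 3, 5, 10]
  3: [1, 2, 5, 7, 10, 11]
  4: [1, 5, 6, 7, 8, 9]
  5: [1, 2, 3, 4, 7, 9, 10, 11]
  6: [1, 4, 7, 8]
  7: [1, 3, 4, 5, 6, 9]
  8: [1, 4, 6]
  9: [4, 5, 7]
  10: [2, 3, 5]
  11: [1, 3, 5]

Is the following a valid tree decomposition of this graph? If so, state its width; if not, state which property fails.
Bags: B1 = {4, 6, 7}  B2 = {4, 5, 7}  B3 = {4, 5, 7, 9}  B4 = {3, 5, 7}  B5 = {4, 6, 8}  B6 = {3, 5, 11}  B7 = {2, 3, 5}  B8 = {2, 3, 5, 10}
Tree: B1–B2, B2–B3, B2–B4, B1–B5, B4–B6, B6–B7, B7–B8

No — vertex 1 appears in no bag.

A tree decomposition must satisfy three properties: every vertex lies in some bag; for every edge, both endpoints lie together in some bag; and for every vertex, the bags containing it form a connected subtree. Here vertex 1 appears in no bag, so the decomposition is invalid.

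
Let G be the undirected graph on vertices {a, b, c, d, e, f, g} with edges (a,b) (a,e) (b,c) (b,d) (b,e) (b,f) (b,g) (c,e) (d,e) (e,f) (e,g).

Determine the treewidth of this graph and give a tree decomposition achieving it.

Every bag has size at most 3, so the width is 3 − 1 = 2 and tw(G) ≤ 2. Conversely, {b, d, e} is a clique of size 3, and the vertices of any clique must share a bag in every tree decomposition; so some bag has ≥ 3 vertices and tw(G) ≥ 2. Hence tw(G) = 2 exactly.

Treewidth 2.
One such decomposition:
Bags: B1 = {b, e, g}  B2 = {b, e, f}  B3 = {b, d, e}  B4 = {b, c, e}  B5 = {a, b, e}
Tree: B1–B2, B1–B3, B2–B4, B3–B5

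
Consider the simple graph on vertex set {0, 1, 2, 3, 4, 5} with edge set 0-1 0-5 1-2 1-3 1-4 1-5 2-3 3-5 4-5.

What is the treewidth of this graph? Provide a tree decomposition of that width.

Treewidth 2.
One optimal decomposition is:
Bags: B1 = {1, 3, 5}  B2 = {1, 2, 3}  B3 = {1, 4, 5}  B4 = {0, 1, 5}
Tree: B1–B2, B1–B3, B3–B4

The largest bag has 3 vertices, giving width 2; this decomposition certifies tw(G) ≤ 2. On the other hand G contains the 3-clique {1, 2, 3}. A clique must lie in a single bag of any decomposition, so no decomposition can have width below 2. Hence tw(G) = 2 exactly.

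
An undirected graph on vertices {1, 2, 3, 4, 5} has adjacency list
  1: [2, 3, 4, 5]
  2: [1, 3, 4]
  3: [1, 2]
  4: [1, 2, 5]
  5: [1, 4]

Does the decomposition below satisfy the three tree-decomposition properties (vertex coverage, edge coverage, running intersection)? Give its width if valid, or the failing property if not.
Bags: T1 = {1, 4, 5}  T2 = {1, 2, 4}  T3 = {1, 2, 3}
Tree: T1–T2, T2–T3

Yes; width 2.

Every vertex of G appears in some bag (union = {1, 2, 3, 4, 5}); every edge is covered by a bag; and for each vertex v the set of bags containing v is connected in the bag tree. The decomposition is therefore valid. The largest bag has 3 vertices, so the width is 2.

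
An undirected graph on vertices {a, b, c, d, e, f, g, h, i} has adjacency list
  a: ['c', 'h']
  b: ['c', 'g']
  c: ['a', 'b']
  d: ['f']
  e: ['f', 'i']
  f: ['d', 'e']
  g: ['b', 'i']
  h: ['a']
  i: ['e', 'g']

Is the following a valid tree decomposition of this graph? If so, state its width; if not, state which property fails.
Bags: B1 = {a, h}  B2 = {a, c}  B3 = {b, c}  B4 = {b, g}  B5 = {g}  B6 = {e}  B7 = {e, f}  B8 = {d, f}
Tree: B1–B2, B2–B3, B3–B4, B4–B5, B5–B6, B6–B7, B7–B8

A tree decomposition must satisfy three properties: every vertex lies in some bag; for every edge, both endpoints lie together in some bag; and for every vertex, the bags containing it form a connected subtree. Here vertex i appears in no bag, so the decomposition is invalid.

No — vertex i appears in no bag.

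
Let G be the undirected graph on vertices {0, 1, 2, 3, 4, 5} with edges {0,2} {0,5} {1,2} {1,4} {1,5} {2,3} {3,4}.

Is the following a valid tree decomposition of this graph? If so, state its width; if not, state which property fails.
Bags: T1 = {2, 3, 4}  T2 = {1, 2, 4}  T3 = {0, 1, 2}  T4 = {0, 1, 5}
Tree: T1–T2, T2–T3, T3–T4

Every vertex of G appears in some bag (union = {0, 1, 2, 3, 4, 5}); every edge is covered by a bag; and for each vertex v the set of bags containing v is connected in the bag tree. The decomposition is therefore valid. The largest bag has 3 vertices, so the width is 2.

Yes; width 2.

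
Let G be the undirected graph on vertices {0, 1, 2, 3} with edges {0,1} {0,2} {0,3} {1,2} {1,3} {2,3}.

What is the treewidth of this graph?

3

A width-3 tree decomposition is:
Bags: B1 = {0, 1, 2, 3}
Tree: (single bag)
With just one bag of size 4, the width is 4 − 1 = 3, so tw(G) ≤ 3. Conversely, {0, 1, 2, 3} is a clique of size 4, and the vertices of any clique must share a bag in every tree decomposition; so some bag has ≥ 4 vertices and tw(G) ≥ 3. Combining the bounds, tw(G) = 3.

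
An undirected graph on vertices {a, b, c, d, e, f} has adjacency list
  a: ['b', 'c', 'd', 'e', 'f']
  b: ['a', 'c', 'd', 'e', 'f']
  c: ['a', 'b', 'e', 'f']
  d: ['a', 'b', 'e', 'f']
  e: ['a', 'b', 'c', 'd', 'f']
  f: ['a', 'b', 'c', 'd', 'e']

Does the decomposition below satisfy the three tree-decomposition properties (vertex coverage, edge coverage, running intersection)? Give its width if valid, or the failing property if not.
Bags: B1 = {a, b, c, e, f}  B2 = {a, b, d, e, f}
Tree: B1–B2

Every vertex of G appears in some bag (union = {a, b, c, d, e, f}); every edge is covered by a bag; and for each vertex v the set of bags containing v is connected in the bag tree. The decomposition is therefore valid. The largest bag has 5 vertices, so the width is 4.

Yes; width 4.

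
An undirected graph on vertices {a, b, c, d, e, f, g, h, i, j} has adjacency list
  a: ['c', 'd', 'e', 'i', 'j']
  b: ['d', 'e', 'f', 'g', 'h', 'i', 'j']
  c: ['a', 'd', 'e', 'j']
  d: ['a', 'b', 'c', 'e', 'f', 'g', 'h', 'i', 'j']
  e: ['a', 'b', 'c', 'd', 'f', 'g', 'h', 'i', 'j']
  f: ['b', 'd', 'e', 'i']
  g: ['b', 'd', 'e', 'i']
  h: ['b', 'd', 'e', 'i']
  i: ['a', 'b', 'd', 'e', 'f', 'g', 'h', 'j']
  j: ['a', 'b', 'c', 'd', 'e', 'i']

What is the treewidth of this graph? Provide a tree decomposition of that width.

Treewidth 4.
One optimal decomposition is:
Bags: B1 = {b, d, e, i, j}  B2 = {a, d, e, i, j}  B3 = {b, d, e, f, i}  B4 = {a, c, d, e, j}  B5 = {b, d, e, h, i}  B6 = {b, d, e, g, i}
Tree: B1–B2, B1–B3, B2–B4, B1–B5, B3–B6

Each bag holds 5 vertices, so the decomposition has width 4, which upper-bounds the treewidth. Conversely, {a, c, d, e, j} is a clique of size 5, and the vertices of any clique must share a bag in every tree decomposition; so some bag has ≥ 5 vertices and tw(G) ≥ 4. Therefore the treewidth is 4.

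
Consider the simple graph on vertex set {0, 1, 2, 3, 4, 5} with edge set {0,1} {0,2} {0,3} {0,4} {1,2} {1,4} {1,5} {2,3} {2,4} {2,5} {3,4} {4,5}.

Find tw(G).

3

A width-3 tree decomposition is:
Bags: B1 = {1, 2, 4, 5}  B2 = {0, 1, 2, 4}  B3 = {0, 2, 3, 4}
Tree: B1–B2, B2–B3
Every bag has size at most 4, so the width is 4 − 1 = 3 and tw(G) ≤ 3. Conversely, {0, 1, 2, 4} is a clique of size 4, and the vertices of any clique must share a bag in every tree decomposition; so some bag has ≥ 4 vertices and tw(G) ≥ 3. Hence tw(G) = 3 exactly.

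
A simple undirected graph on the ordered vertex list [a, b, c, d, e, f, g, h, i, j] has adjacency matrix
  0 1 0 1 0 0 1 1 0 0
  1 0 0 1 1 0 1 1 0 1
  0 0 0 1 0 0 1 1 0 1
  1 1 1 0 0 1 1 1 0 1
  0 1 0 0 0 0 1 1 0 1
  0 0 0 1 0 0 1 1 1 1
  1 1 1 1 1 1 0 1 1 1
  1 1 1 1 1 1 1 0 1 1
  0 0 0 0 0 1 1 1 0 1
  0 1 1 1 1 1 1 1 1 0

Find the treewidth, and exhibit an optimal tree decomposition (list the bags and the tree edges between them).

Treewidth 4.
One such decomposition:
Bags: B1 = {b, e, g, h, j}  B2 = {b, d, g, h, j}  B3 = {d, f, g, h, j}  B4 = {c, d, g, h, j}  B5 = {a, b, d, g, h}  B6 = {f, g, h, i, j}
Tree: B1–B2, B2–B3, B3–B4, B2–B5, B3–B6

Each bag holds 5 vertices, so the decomposition has width 4, which upper-bounds the treewidth. Conversely, {c, d, g, h, j} is a clique of size 5, and the vertices of any clique must share a bag in every tree decomposition; so some bag has ≥ 5 vertices and tw(G) ≥ 4. Combining the bounds, tw(G) = 4.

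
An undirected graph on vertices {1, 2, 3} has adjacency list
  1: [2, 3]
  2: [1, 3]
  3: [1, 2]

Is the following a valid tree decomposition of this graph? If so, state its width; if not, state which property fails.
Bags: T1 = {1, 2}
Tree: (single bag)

A tree decomposition must satisfy three properties: every vertex lies in some bag; for every edge, both endpoints lie together in some bag; and for every vertex, the bags containing it form a connected subtree. Here vertex 3 appears in no bag, so the decomposition is invalid.

No — vertex 3 appears in no bag.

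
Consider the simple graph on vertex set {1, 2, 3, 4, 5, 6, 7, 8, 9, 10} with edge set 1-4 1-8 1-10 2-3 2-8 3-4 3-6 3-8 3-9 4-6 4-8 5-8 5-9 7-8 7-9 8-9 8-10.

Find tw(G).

A width-2 tree decomposition is:
Bags: B1 = {2, 3, 8}  B2 = {3, 8, 9}  B3 = {7, 8, 9}  B4 = {3, 4, 8}  B5 = {3, 4, 6}  B6 = {1, 4, 8}  B7 = {1, 8, 10}  B8 = {5, 8, 9}
Tree: B1–B2, B2–B3, B2–B4, B4–B5, B4–B6, B6–B7, B2–B8
The largest bag has 3 vertices, giving width 2; this decomposition certifies tw(G) ≤ 2. Conversely, {1, 8, 10} is a clique of size 3, and the vertices of any clique must share a bag in every tree decomposition; so some bag has ≥ 3 vertices and tw(G) ≥ 2. The upper and lower bounds meet at 2, so that is the treewidth.

2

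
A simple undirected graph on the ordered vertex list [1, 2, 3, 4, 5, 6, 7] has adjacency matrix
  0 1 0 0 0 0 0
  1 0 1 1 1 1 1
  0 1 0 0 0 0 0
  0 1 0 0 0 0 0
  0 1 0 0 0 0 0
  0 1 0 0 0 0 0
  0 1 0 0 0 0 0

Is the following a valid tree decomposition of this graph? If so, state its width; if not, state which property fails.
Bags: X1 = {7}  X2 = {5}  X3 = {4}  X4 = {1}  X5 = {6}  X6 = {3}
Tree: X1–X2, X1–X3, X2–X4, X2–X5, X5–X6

A tree decomposition must satisfy three properties: every vertex lies in some bag; for every edge, both endpoints lie together in some bag; and for every vertex, the bags containing it form a connected subtree. Here vertex 2 appears in no bag, so the decomposition is invalid.

No — vertex 2 appears in no bag.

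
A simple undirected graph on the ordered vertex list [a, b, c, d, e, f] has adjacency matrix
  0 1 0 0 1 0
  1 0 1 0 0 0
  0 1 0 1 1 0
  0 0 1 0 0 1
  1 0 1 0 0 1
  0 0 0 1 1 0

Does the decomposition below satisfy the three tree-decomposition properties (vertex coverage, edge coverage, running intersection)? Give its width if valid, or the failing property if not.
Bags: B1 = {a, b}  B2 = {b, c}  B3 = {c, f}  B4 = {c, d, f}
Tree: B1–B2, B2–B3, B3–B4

A tree decomposition must satisfy three properties: every vertex lies in some bag; for every edge, both endpoints lie together in some bag; and for every vertex, the bags containing it form a connected subtree. Here vertex e appears in no bag, so the decomposition is invalid.

No — vertex e appears in no bag.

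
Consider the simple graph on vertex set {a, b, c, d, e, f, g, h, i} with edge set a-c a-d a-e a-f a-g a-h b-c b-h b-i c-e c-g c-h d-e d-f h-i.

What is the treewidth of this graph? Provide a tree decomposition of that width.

The largest bag has 3 vertices, giving width 2; this decomposition certifies tw(G) ≤ 2. Conversely, {a, d, e} is a clique of size 3, and the vertices of any clique must share a bag in every tree decomposition; so some bag has ≥ 3 vertices and tw(G) ≥ 2. Hence tw(G) = 2 exactly.

Treewidth 2.
One optimal decomposition is:
Bags: B1 = {a, c, g}  B2 = {a, c, h}  B3 = {a, c, e}  B4 = {b, c, h}  B5 = {a, d, e}  B6 = {a, d, f}  B7 = {b, h, i}
Tree: B1–B2, B2–B3, B2–B4, B3–B5, B5–B6, B4–B7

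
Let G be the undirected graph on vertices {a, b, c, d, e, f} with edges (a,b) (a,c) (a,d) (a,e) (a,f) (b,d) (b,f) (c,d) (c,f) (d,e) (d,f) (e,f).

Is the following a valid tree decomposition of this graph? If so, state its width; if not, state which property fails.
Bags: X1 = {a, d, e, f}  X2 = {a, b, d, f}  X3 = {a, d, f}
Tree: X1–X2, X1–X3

No — vertex c appears in no bag.

A tree decomposition must satisfy three properties: every vertex lies in some bag; for every edge, both endpoints lie together in some bag; and for every vertex, the bags containing it form a connected subtree. Here vertex c appears in no bag, so the decomposition is invalid.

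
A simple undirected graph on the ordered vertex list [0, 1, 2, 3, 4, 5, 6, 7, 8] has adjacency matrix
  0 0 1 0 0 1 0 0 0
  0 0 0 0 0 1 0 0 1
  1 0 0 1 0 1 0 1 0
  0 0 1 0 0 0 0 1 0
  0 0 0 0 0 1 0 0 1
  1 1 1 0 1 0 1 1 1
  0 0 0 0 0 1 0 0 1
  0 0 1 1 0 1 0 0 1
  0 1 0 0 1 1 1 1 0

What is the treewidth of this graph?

A width-2 tree decomposition is:
Bags: B1 = {4, 5, 8}  B2 = {5, 7, 8}  B3 = {2, 5, 7}  B4 = {1, 5, 8}  B5 = {2, 3, 7}  B6 = {0, 2, 5}  B7 = {5, 6, 8}
Tree: B1–B2, B2–B3, B2–B4, B3–B5, B3–B6, B2–B7
The largest bag has 3 vertices, giving width 2; this decomposition certifies tw(G) ≤ 2. On the other hand G contains the 3-clique {2, 3, 7}. A clique must lie in a single bag of any decomposition, so no decomposition can have width below 2. Combining the bounds, tw(G) = 2.

2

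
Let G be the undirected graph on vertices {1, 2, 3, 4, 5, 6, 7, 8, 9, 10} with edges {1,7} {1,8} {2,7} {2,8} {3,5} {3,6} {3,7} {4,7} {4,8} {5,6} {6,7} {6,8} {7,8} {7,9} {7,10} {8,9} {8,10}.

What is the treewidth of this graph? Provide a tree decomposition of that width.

Treewidth 2.
One such decomposition:
Bags: B1 = {1, 7, 8}  B2 = {6, 7, 8}  B3 = {4, 7, 8}  B4 = {7, 8, 10}  B5 = {3, 6, 7}  B6 = {3, 5, 6}  B7 = {7, 8, 9}  B8 = {2, 7, 8}
Tree: B1–B2, B2–B3, B2–B4, B2–B5, B5–B6, B2–B7, B7–B8

Each bag holds 3 vertices, so the decomposition has width 2, which upper-bounds the treewidth. For the lower bound, the 3 vertices {3, 5, 6} are pairwise adjacent, and any tree decomposition puts a clique entirely inside one bag — forcing width ≥ 2. The upper and lower bounds meet at 2, so that is the treewidth.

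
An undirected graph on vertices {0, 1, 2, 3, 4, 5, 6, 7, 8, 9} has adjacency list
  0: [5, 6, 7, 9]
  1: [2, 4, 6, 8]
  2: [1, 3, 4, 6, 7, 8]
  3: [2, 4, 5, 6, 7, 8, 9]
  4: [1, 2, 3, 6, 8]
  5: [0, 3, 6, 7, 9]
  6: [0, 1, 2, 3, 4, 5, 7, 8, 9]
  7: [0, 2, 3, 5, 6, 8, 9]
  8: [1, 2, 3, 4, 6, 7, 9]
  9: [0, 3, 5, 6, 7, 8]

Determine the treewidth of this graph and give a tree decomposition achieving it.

Every bag has size at most 5, so the width is 5 − 1 = 4 and tw(G) ≤ 4. For the lower bound, the 5 vertices {0, 5, 6, 7, 9} are pairwise adjacent, and any tree decomposition puts a clique entirely inside one bag — forcing width ≥ 4. The upper and lower bounds meet at 4, so that is the treewidth.

Treewidth 4.
One optimal decomposition is:
Bags: B1 = {2, 3, 4, 6, 8}  B2 = {1, 2, 4, 6, 8}  B3 = {2, 3, 6, 7, 8}  B4 = {3, 6, 7, 8, 9}  B5 = {3, 5, 6, 7, 9}  B6 = {0, 5, 6, 7, 9}
Tree: B1–B2, B1–B3, B3–B4, B4–B5, B5–B6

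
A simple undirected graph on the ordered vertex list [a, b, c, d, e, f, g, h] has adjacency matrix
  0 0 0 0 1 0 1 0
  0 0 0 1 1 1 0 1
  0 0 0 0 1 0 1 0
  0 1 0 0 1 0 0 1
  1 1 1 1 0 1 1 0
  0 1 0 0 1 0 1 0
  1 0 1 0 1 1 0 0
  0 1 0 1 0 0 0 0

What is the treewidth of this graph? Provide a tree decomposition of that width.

Treewidth 2.
One such decomposition:
Bags: B1 = {b, e, f}  B2 = {b, d, e}  B3 = {e, f, g}  B4 = {a, e, g}  B5 = {c, e, g}  B6 = {b, d, h}
Tree: B1–B2, B1–B3, B3–B4, B4–B5, B2–B6

Each bag holds 3 vertices, so the decomposition has width 2, which upper-bounds the treewidth. On the other hand G contains the 3-clique {b, d, e}. A clique must lie in a single bag of any decomposition, so no decomposition can have width below 2. Therefore the treewidth is 2.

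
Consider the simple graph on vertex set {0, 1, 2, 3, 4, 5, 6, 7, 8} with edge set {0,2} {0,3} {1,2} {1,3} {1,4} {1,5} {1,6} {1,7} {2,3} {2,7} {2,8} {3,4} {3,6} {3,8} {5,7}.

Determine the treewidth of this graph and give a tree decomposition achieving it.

The largest bag has 3 vertices, giving width 2; this decomposition certifies tw(G) ≤ 2. On the other hand G contains the 3-clique {0, 2, 3}. A clique must lie in a single bag of any decomposition, so no decomposition can have width below 2. The upper and lower bounds meet at 2, so that is the treewidth.

Treewidth 2.
Bags: B1 = {1, 3, 6}  B2 = {1, 2, 3}  B3 = {1, 2, 7}  B4 = {0, 2, 3}  B5 = {1, 5, 7}  B6 = {2, 3, 8}  B7 = {1, 3, 4}
Tree: B1–B2, B2–B3, B2–B4, B3–B5, B4–B6, B1–B7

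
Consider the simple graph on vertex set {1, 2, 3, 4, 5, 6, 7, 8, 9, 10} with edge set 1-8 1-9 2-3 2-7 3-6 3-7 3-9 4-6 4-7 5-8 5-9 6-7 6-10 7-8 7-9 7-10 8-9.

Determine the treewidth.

A width-2 tree decomposition is:
Bags: B1 = {2, 3, 7}  B2 = {3, 7, 9}  B3 = {7, 8, 9}  B4 = {3, 6, 7}  B5 = {6, 7, 10}  B6 = {1, 8, 9}  B7 = {5, 8, 9}  B8 = {4, 6, 7}
Tree: B1–B2, B2–B3, B1–B4, B4–B5, B3–B6, B6–B7, B5–B8
Each bag holds 3 vertices, so the decomposition has width 2, which upper-bounds the treewidth. For the lower bound, the 3 vertices {1, 8, 9} are pairwise adjacent, and any tree decomposition puts a clique entirely inside one bag — forcing width ≥ 2. Therefore the treewidth is 2.

2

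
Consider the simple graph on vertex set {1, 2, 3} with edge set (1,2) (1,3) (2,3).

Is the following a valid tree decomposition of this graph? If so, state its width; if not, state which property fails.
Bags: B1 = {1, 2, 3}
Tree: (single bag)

Yes; width 2.

Checking the three conditions: (i) the bags cover all of {1, 2, 3}; (ii) for each edge, some bag contains both endpoints; (iii) the bags containing any fixed vertex form a subtree. All hold, so the decomposition is valid with width 3 − 1 = 2.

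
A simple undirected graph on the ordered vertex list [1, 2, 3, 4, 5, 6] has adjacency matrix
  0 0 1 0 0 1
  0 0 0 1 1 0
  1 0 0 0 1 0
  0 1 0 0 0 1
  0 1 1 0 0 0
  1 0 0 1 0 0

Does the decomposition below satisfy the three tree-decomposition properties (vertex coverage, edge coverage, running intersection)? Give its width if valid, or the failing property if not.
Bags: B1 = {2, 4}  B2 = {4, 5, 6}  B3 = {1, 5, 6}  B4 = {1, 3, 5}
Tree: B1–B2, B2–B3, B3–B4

A tree decomposition must satisfy three properties: every vertex lies in some bag; for every edge, both endpoints lie together in some bag; and for every vertex, the bags containing it form a connected subtree. Here edge (5,2) lies in no bag, so the decomposition is invalid.

No — edge (5,2) lies in no bag.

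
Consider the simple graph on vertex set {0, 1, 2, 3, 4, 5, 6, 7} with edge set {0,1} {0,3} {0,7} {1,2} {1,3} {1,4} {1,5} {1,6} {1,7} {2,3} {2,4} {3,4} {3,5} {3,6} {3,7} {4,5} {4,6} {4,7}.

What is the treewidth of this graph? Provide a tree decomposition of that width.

The largest bag has 4 vertices, giving width 3; this decomposition certifies tw(G) ≤ 3. For the lower bound, the 4 vertices {0, 1, 3, 7} are pairwise adjacent, and any tree decomposition puts a clique entirely inside one bag — forcing width ≥ 3. Hence tw(G) = 3 exactly.

Treewidth 3.
Bags: B1 = {1, 3, 4, 5}  B2 = {1, 3, 4, 7}  B3 = {1, 3, 4, 6}  B4 = {1, 2, 3, 4}  B5 = {0, 1, 3, 7}
Tree: B1–B2, B2–B3, B3–B4, B2–B5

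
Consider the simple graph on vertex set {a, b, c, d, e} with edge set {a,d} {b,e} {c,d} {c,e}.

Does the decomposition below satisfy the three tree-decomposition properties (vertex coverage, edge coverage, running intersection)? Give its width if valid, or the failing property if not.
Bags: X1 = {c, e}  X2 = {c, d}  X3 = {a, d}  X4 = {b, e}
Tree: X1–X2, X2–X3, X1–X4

Yes; width 1.

Checking the three conditions: (i) the bags cover all of {a, b, c, d, e}; (ii) for each edge, some bag contains both endpoints; (iii) the bags containing any fixed vertex form a subtree. All hold, so the decomposition is valid with width 2 − 1 = 1.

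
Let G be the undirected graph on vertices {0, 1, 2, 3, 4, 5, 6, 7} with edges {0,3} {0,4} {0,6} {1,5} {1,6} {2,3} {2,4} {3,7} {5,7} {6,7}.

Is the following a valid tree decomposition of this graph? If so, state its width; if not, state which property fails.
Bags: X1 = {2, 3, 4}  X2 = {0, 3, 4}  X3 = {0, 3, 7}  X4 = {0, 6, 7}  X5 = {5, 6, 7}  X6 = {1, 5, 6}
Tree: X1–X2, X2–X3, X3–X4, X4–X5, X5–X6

Yes; width 2.

Vertex coverage: the bags together contain {0, 1, 2, 3, 4, 5, 6, 7}, the full vertex set. Edge coverage: each edge of G has both endpoints in at least one bag. Running intersection: for every vertex, the bags containing it form a connected subtree. All three properties hold, so this is a valid tree decomposition of width max|bag| − 1 = 2, and hence tw(G) ≤ 2.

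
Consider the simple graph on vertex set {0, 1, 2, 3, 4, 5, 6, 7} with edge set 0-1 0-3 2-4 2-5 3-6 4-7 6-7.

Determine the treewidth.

1

A width-1 tree decomposition is:
Bags: B1 = {0, 1}  B2 = {0, 3}  B3 = {3, 6}  B4 = {6, 7}  B5 = {4, 7}  B6 = {2, 4}  B7 = {2, 5}
Tree: B1–B2, B2–B3, B3–B4, B4–B5, B5–B6, B6–B7
The largest bag has 2 vertices, giving width 1; this decomposition certifies tw(G) ≤ 1. G has an edge, so its treewidth is at least 1. The upper and lower bounds meet at 1, so that is the treewidth.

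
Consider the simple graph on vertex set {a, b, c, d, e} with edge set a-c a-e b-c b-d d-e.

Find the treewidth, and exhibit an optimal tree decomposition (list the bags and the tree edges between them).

Every bag has size at most 3, so the width is 3 − 1 = 2 and tw(G) ≤ 2. For the lower bound, G contains the cycle e–a–c–b–d–e, so G is not a forest; only forests have treewidth ≤ 1, hence tw(G) ≥ 2. Therefore the treewidth is 2.

Treewidth 2.
Bags: B1 = {a, c, e}  B2 = {b, c, e}  B3 = {b, d, e}
Tree: B1–B2, B2–B3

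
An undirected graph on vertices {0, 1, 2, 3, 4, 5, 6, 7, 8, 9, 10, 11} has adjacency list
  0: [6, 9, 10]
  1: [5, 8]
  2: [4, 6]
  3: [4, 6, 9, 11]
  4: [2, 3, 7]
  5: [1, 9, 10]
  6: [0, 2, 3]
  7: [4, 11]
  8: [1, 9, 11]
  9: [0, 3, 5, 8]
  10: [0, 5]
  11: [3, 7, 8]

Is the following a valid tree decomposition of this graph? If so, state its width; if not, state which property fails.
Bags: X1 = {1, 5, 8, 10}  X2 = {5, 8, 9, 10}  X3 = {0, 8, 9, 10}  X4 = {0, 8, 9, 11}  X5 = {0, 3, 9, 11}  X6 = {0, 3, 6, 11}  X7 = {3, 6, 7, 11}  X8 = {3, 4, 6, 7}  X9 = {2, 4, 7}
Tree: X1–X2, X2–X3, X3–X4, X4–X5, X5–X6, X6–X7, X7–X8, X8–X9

A tree decomposition must satisfy three properties: every vertex lies in some bag; for every edge, both endpoints lie together in some bag; and for every vertex, the bags containing it form a connected subtree. Here edge (6,2) lies in no bag, so the decomposition is invalid.

No — edge (6,2) lies in no bag.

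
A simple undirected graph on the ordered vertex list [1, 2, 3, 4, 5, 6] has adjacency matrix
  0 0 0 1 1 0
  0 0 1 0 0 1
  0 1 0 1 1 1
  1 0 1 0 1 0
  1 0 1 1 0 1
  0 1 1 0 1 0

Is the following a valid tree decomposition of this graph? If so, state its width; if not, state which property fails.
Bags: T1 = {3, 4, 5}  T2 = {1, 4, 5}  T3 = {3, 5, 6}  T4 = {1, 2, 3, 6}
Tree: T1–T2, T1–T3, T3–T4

A tree decomposition must satisfy three properties: every vertex lies in some bag; for every edge, both endpoints lie together in some bag; and for every vertex, the bags containing it form a connected subtree. Here bags containing vertex 1 are not connected in the tree, so the decomposition is invalid.

No — bags containing vertex 1 are not connected in the tree.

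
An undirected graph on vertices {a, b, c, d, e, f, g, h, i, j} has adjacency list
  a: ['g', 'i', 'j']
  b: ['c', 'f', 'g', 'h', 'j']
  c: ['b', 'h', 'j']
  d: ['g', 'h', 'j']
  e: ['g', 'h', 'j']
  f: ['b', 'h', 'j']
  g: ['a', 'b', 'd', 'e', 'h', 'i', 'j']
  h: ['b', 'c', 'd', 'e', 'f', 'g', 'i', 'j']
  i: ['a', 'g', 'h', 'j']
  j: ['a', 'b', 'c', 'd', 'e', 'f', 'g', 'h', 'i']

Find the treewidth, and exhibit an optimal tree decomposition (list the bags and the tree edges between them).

Treewidth 3.
Bags: B1 = {g, h, i, j}  B2 = {a, g, i, j}  B3 = {b, g, h, j}  B4 = {b, c, h, j}  B5 = {e, g, h, j}  B6 = {b, f, h, j}  B7 = {d, g, h, j}
Tree: B1–B2, B1–B3, B3–B4, B1–B5, B3–B6, B1–B7

The largest bag has 4 vertices, giving width 3; this decomposition certifies tw(G) ≤ 3. For the lower bound, the 4 vertices {d, g, h, j} are pairwise adjacent, and any tree decomposition puts a clique entirely inside one bag — forcing width ≥ 3. Therefore the treewidth is 3.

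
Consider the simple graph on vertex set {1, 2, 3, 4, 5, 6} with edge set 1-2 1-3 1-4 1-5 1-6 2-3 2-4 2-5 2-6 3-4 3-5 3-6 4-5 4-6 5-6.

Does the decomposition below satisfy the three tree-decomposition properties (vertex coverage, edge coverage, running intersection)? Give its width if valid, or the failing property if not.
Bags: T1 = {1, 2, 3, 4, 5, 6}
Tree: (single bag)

Yes; width 5.

Every vertex of G appears in some bag (union = {1, 2, 3, 4, 5, 6}); every edge is covered by a bag; and for each vertex v the set of bags containing v is connected in the bag tree. The decomposition is therefore valid. The largest bag has 6 vertices, so the width is 5.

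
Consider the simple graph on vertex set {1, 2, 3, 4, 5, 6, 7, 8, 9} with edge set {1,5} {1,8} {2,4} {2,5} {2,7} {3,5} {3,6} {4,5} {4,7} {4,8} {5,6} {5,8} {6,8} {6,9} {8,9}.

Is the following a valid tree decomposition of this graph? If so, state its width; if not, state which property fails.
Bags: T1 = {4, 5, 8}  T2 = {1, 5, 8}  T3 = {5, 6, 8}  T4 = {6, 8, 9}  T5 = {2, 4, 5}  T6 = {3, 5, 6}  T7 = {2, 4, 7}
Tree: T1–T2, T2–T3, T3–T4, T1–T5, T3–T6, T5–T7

Yes; width 2.

Every vertex of G appears in some bag (union = {1, 2, 3, 4, 5, 6, 7, 8, 9}); every edge is covered by a bag; and for each vertex v the set of bags containing v is connected in the bag tree. The decomposition is therefore valid. The largest bag has 3 vertices, so the width is 2.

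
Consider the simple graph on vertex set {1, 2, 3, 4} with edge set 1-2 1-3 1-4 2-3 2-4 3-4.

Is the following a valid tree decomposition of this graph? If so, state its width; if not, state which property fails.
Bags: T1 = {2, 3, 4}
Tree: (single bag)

No — vertex 1 appears in no bag.

A tree decomposition must satisfy three properties: every vertex lies in some bag; for every edge, both endpoints lie together in some bag; and for every vertex, the bags containing it form a connected subtree. Here vertex 1 appears in no bag, so the decomposition is invalid.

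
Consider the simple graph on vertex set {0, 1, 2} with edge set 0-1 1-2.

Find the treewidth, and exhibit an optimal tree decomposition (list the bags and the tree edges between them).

Treewidth 1.
One such decomposition:
Bags: B1 = {1, 2}  B2 = {0, 1}
Tree: B1–B2

The largest bag has 2 vertices, giving width 1; this decomposition certifies tw(G) ≤ 1. G has an edge, so its treewidth is at least 1. Therefore the treewidth is 1.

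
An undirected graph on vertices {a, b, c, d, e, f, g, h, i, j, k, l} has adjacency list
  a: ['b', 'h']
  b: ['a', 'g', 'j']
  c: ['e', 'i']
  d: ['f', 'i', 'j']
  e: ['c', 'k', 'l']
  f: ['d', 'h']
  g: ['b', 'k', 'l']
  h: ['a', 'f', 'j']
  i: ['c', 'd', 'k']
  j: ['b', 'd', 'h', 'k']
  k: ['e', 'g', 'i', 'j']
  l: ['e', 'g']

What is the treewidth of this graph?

3

A width-3 tree decomposition is:
Bags: B1 = {c, e, g, l}  B2 = {c, e, g, k}  B3 = {c, g, i, k}  B4 = {b, g, i, k}  B5 = {b, i, j, k}  B6 = {b, d, i, j}  B7 = {a, b, d, j}  B8 = {a, d, h, j}  B9 = {a, d, f, h}
Tree: B1–B2, B2–B3, B3–B4, B4–B5, B5–B6, B6–B7, B7–B8, B8–B9
Every bag has size at most 4, so the width is 4 − 1 = 3 and tw(G) ≤ 3. For the lower bound: the 4 vertex sets {c,e,l}, {g}, {k}, {b,d,i,j} are disjoint, each induces a connected subgraph, and every pair is joined by at least one edge of G. Contracting each set to a single vertex therefore yields K_{4} as a minor, and since treewidth is minor-monotone, tw(G) ≥ tw(K_{4}) = 3. Therefore the treewidth is 3.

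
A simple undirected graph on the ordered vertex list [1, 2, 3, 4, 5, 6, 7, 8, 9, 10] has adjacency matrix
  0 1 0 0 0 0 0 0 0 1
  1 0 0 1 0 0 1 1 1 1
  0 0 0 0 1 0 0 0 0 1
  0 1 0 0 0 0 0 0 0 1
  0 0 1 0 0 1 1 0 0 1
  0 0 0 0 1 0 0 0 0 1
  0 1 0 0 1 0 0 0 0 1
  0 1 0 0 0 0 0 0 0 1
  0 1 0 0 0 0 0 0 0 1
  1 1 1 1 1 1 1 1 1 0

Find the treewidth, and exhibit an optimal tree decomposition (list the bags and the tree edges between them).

Treewidth 2.
One such decomposition:
Bags: B1 = {5, 7, 10}  B2 = {2, 7, 10}  B3 = {3, 5, 10}  B4 = {2, 8, 10}  B5 = {2, 9, 10}  B6 = {1, 2, 10}  B7 = {2, 4, 10}  B8 = {5, 6, 10}
Tree: B1–B2, B1–B3, B2–B4, B4–B5, B4–B6, B2–B7, B3–B8

Each bag holds 3 vertices, so the decomposition has width 2, which upper-bounds the treewidth. Conversely, {1, 2, 10} is a clique of size 3, and the vertices of any clique must share a bag in every tree decomposition; so some bag has ≥ 3 vertices and tw(G) ≥ 2. Therefore the treewidth is 2.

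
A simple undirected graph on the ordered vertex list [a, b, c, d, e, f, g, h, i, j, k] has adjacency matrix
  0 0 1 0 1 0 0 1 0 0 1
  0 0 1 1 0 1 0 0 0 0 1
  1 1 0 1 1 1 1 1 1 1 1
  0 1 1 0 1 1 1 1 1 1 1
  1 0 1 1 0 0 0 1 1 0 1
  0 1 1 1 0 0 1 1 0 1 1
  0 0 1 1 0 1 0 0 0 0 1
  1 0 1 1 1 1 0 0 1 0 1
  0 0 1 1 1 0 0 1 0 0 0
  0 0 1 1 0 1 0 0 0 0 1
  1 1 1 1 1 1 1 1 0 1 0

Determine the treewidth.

A width-4 tree decomposition is:
Bags: B1 = {c, d, f, h, k}  B2 = {c, d, e, h, k}  B3 = {a, c, e, h, k}  B4 = {b, c, d, f, k}  B5 = {c, d, e, h, i}  B6 = {c, d, f, g, k}  B7 = {c, d, f, j, k}
Tree: B1–B2, B2–B3, B1–B4, B2–B5, B4–B6, B6–B7
Each bag holds 5 vertices, so the decomposition has width 4, which upper-bounds the treewidth. On the other hand G contains the 5-clique {c, d, e, h, k}. A clique must lie in a single bag of any decomposition, so no decomposition can have width below 4. Combining the bounds, tw(G) = 4.

4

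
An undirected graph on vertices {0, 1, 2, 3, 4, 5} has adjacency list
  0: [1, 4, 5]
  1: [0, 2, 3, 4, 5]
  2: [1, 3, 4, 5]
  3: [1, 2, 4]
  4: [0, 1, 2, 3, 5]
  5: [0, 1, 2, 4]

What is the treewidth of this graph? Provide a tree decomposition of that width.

The largest bag has 4 vertices, giving width 3; this decomposition certifies tw(G) ≤ 3. On the other hand G contains the 4-clique {0, 1, 4, 5}. A clique must lie in a single bag of any decomposition, so no decomposition can have width below 3. Combining the bounds, tw(G) = 3.

Treewidth 3.
One such decomposition:
Bags: B1 = {1, 2, 4, 5}  B2 = {0, 1, 4, 5}  B3 = {1, 2, 3, 4}
Tree: B1–B2, B1–B3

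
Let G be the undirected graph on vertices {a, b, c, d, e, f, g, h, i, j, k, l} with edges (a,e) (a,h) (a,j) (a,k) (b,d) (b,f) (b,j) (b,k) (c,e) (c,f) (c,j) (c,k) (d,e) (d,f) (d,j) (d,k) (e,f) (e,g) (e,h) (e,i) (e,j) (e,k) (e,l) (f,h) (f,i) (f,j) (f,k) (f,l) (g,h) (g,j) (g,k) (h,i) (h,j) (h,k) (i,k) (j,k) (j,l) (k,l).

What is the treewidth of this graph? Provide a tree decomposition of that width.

Treewidth 4.
Bags: B1 = {e, f, h, j, k}  B2 = {a, e, h, j, k}  B3 = {e, f, h, i, k}  B4 = {d, e, f, j, k}  B5 = {b, d, f, j, k}  B6 = {e, f, j, k, l}  B7 = {c, e, f, j, k}  B8 = {e, g, h, j, k}
Tree: B1–B2, B1–B3, B1–B4, B4–B5, B4–B6, B4–B7, B1–B8

Every bag has size at most 5, so the width is 5 − 1 = 4 and tw(G) ≤ 4. Conversely, {e, g, h, j, k} is a clique of size 5, and the vertices of any clique must share a bag in every tree decomposition; so some bag has ≥ 5 vertices and tw(G) ≥ 4. Combining the bounds, tw(G) = 4.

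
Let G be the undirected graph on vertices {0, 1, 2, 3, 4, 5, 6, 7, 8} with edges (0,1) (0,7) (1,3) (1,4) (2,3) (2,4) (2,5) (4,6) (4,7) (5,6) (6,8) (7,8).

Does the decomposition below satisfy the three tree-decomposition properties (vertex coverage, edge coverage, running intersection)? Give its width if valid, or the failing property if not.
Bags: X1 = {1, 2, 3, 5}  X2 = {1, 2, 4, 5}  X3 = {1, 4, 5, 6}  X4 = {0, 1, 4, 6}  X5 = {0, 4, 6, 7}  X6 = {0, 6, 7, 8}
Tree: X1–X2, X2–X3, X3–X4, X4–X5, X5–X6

Yes; width 3.

Checking the three conditions: (i) the bags cover all of {0, 1, 2, 3, 4, 5, 6, 7, 8}; (ii) for each edge, some bag contains both endpoints; (iii) the bags containing any fixed vertex form a subtree. All hold, so the decomposition is valid with width 4 − 1 = 3.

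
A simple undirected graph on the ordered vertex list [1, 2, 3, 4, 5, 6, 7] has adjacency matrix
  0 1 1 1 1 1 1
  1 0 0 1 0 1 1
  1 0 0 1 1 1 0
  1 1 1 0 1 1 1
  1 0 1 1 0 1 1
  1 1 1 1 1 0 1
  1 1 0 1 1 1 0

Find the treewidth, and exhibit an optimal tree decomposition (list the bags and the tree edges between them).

Every bag has size at most 5, so the width is 5 − 1 = 4 and tw(G) ≤ 4. On the other hand G contains the 5-clique {1, 2, 4, 6, 7}. A clique must lie in a single bag of any decomposition, so no decomposition can have width below 4. Hence tw(G) = 4 exactly.

Treewidth 4.
Bags: B1 = {1, 2, 4, 6, 7}  B2 = {1, 4, 5, 6, 7}  B3 = {1, 3, 4, 5, 6}
Tree: B1–B2, B2–B3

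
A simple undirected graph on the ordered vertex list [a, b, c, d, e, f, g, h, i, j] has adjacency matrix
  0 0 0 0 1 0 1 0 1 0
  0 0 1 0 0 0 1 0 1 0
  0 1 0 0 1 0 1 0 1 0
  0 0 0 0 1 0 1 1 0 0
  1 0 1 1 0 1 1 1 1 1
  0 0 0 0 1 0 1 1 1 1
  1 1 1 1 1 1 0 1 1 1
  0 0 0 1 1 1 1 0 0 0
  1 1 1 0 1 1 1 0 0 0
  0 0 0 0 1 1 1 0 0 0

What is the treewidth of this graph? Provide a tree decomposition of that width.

Each bag holds 4 vertices, so the decomposition has width 3, which upper-bounds the treewidth. Conversely, {d, e, g, h} is a clique of size 4, and the vertices of any clique must share a bag in every tree decomposition; so some bag has ≥ 4 vertices and tw(G) ≥ 3. Hence tw(G) = 3 exactly.

Treewidth 3.
One such decomposition:
Bags: B1 = {c, e, g, i}  B2 = {a, e, g, i}  B3 = {e, f, g, i}  B4 = {b, c, g, i}  B5 = {e, f, g, h}  B6 = {e, f, g, j}  B7 = {d, e, g, h}
Tree: B1–B2, B1–B3, B1–B4, B3–B5, B5–B6, B5–B7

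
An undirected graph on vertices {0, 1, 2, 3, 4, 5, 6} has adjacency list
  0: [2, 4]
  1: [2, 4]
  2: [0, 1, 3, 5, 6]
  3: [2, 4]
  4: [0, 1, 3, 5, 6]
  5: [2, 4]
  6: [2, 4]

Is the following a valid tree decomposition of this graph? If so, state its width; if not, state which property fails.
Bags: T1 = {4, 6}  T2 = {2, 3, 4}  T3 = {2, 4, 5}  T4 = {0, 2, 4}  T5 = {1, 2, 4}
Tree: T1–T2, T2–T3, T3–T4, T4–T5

A tree decomposition must satisfy three properties: every vertex lies in some bag; for every edge, both endpoints lie together in some bag; and for every vertex, the bags containing it form a connected subtree. Here edge (2,6) lies in no bag, so the decomposition is invalid.

No — edge (2,6) lies in no bag.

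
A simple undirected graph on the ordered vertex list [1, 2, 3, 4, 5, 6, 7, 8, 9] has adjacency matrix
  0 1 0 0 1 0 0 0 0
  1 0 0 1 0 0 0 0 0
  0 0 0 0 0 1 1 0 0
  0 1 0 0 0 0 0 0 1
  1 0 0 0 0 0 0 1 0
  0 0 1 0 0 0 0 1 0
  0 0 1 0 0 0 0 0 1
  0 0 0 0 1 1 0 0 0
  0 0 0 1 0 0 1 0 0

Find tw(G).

2

A width-2 tree decomposition is:
Bags: B1 = {1, 5, 8}  B2 = {1, 6, 8}  B3 = {1, 3, 6}  B4 = {1, 3, 7}  B5 = {1, 7, 9}  B6 = {1, 4, 9}  B7 = {1, 2, 4}
Tree: B1–B2, B2–B3, B3–B4, B4–B5, B5–B6, B6–B7
Every bag has size at most 3, so the width is 3 − 1 = 2 and tw(G) ≤ 2. The edges 1–5–8–6–3–7–9–4–2–1 form a cycle, so G is not a tree and its treewidth is at least 2. Hence tw(G) = 2 exactly.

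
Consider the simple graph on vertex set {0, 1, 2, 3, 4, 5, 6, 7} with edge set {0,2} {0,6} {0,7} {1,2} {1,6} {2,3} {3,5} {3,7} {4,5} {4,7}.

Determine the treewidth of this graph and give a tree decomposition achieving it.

Every bag has size at most 3, so the width is 3 − 1 = 2 and tw(G) ≤ 2. Since 4–5–3–7–4 is a cycle in G, G is not acyclic. Forests are exactly the graphs of treewidth ≤ 1, so tw(G) ≥ 2. Hence tw(G) = 2 exactly.

Treewidth 2.
One such decomposition:
Bags: B1 = {4, 5, 7}  B2 = {3, 5, 7}  B3 = {0, 3, 7}  B4 = {0, 2, 3}  B5 = {0, 2, 6}  B6 = {1, 2, 6}
Tree: B1–B2, B2–B3, B3–B4, B4–B5, B5–B6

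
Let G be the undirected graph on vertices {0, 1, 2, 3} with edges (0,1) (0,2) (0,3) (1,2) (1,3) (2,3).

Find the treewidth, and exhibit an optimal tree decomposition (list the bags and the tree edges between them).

With just one bag of size 4, the width is 4 − 1 = 3, so tw(G) ≤ 3. For the lower bound, the 4 vertices {0, 1, 2, 3} are pairwise adjacent, and any tree decomposition puts a clique entirely inside one bag — forcing width ≥ 3. Combining the bounds, tw(G) = 3.

Treewidth 3.
Bags: B1 = {0, 1, 2, 3}
Tree: (single bag)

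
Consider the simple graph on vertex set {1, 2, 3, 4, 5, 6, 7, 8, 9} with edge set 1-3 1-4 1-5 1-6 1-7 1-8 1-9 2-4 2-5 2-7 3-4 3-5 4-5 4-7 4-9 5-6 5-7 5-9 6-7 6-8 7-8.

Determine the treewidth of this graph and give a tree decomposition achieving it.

Treewidth 3.
Bags: B1 = {1, 5, 6, 7}  B2 = {1, 4, 5, 7}  B3 = {1, 3, 4, 5}  B4 = {1, 6, 7, 8}  B5 = {2, 4, 5, 7}  B6 = {1, 4, 5, 9}
Tree: B1–B2, B2–B3, B1–B4, B2–B5, B3–B6

The largest bag has 4 vertices, giving width 3; this decomposition certifies tw(G) ≤ 3. Conversely, {1, 6, 7, 8} is a clique of size 4, and the vertices of any clique must share a bag in every tree decomposition; so some bag has ≥ 4 vertices and tw(G) ≥ 3. Therefore the treewidth is 3.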